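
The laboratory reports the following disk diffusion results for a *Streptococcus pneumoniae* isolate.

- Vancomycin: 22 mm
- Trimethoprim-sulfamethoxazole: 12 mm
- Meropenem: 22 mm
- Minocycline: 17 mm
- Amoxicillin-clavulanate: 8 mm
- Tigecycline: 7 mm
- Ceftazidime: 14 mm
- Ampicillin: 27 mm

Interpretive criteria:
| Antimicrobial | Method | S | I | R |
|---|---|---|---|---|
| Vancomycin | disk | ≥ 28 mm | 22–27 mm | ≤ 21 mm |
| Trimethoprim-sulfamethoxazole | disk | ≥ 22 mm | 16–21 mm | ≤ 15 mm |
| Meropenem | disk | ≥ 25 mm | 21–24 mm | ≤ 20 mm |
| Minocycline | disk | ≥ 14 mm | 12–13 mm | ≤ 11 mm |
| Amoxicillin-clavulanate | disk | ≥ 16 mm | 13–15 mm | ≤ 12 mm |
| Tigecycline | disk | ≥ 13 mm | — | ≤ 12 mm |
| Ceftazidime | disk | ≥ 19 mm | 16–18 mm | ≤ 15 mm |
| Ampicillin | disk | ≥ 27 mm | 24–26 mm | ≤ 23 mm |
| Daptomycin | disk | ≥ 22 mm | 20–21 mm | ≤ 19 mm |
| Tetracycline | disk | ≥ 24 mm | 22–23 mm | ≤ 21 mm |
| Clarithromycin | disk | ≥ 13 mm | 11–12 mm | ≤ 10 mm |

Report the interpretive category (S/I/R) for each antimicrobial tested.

Vancomycin 22 mm: in 22–27 mm ⇒ Intermediate
Trimethoprim-sulfamethoxazole 12 mm: ≤ 15 mm — resistant
Meropenem 22 mm: in 21–24 mm — intermediate
Minocycline: 17 mm is ≥ 14 mm ⇒ susceptible
Amoxicillin-clavulanate (8 mm) ≤ 12 mm ⇒ Resistant
Tigecycline 7 mm: ≤ 12 mm — R
Ceftazidime: 14 mm is ≤ 15 mm — R
Ampicillin 27 mm: ≥ 27 mm — susceptible

I, R, I, S, R, R, R, S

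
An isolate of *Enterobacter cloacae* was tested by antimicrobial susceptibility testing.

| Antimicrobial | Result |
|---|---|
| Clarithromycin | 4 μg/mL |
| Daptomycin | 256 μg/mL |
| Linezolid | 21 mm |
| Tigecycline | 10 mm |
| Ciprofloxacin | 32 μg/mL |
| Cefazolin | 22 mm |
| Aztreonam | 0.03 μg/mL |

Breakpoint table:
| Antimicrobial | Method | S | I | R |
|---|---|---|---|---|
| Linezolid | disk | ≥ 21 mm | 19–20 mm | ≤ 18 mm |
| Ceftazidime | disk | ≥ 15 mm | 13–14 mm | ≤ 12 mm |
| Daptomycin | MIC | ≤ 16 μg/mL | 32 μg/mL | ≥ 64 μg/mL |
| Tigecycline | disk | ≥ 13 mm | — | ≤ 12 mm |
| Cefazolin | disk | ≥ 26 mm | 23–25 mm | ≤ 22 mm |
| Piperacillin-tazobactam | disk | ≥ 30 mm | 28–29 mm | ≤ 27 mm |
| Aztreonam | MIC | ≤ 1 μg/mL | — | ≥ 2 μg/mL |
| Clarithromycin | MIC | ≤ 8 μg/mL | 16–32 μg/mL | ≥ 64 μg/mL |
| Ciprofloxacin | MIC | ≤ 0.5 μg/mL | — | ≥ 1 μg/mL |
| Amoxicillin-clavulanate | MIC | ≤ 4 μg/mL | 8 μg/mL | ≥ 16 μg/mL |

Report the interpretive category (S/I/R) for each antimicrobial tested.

Clarithromycin: 4 μg/mL is ≤ 8 μg/mL — S
Daptomycin 256 μg/mL: ≥ 64 μg/mL — resistant
Linezolid: 21 mm is ≥ 21 mm ⇒ S
Tigecycline 10 mm: ≤ 12 mm — R
Ciprofloxacin 32 μg/mL: ≥ 1 μg/mL — resistant
Cefazolin (22 mm) ≤ 22 mm → Resistant
Aztreonam: 0.03 μg/mL is ≤ 1 μg/mL ⇒ Susceptible

S, R, S, R, R, R, S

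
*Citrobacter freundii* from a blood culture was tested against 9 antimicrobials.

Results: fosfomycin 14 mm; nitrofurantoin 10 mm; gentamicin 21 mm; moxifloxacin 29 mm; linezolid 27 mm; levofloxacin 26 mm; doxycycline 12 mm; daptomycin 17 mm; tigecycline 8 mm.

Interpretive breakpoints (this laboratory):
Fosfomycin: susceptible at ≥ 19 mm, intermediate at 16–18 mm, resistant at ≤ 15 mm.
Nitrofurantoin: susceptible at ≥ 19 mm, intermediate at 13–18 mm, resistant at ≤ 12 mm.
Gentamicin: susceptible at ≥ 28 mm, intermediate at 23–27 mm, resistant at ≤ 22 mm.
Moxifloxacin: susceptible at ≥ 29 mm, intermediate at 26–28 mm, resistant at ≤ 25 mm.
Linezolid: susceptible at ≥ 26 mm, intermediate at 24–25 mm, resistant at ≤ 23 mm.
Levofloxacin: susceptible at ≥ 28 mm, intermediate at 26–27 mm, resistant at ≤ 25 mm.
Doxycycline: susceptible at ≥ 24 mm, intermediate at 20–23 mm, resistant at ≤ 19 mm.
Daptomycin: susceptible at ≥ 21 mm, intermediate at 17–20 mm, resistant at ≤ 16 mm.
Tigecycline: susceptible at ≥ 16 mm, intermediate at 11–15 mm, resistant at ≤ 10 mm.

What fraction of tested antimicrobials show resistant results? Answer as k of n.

5 of 9

Fosfomycin 14 mm: ≤ 15 mm — resistant
Nitrofurantoin (10 mm) ≤ 12 mm ⇒ Resistant
Gentamicin 21 mm: ≤ 22 mm — R
Moxifloxacin 29 mm: ≥ 29 mm ⇒ S
Linezolid (27 mm) ≥ 26 mm → susceptible
Levofloxacin 26 mm: in 26–27 mm → Intermediate
Doxycycline: 12 mm is ≤ 19 mm — Resistant
Daptomycin (17 mm) in 17–20 mm ⇒ intermediate
Tigecycline (8 mm) ≤ 10 mm ⇒ resistant
Resistant: 5/9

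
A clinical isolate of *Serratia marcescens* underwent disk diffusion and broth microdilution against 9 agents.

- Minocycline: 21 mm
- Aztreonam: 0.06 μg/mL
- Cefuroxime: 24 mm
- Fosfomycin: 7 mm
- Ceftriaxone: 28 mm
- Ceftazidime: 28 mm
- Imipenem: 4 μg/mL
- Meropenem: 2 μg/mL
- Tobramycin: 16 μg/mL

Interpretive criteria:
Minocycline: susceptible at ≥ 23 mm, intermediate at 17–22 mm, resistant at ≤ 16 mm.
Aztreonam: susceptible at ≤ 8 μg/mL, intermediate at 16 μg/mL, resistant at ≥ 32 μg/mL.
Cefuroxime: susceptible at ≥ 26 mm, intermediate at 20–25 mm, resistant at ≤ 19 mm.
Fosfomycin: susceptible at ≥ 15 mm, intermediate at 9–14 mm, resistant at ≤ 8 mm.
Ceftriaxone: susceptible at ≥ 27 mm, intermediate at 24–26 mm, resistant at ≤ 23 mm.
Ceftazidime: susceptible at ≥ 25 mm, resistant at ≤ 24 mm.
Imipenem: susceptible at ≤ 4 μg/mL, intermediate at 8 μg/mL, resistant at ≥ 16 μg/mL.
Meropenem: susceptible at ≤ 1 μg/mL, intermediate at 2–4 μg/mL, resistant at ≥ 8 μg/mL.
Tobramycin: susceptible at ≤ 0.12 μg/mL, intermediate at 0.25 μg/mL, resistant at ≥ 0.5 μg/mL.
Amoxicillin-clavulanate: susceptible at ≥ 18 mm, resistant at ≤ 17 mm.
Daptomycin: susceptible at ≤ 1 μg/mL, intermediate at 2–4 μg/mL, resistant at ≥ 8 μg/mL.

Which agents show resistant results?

Minocycline: 21 mm is in 17–22 mm → I
Aztreonam (0.06 μg/mL) ≤ 8 μg/mL → susceptible
Cefuroxime (24 mm) in 20–25 mm — Intermediate
Fosfomycin: 7 mm is ≤ 8 mm — Resistant
Ceftriaxone 28 mm: ≥ 27 mm ⇒ Susceptible
Ceftazidime: 28 mm is ≥ 25 mm → susceptible
Imipenem: 4 μg/mL is ≤ 4 μg/mL ⇒ S
Meropenem: 2 μg/mL is in 2–4 μg/mL → Intermediate
Tobramycin 16 μg/mL: ≥ 0.5 μg/mL → R

fosfomycin, tobramycin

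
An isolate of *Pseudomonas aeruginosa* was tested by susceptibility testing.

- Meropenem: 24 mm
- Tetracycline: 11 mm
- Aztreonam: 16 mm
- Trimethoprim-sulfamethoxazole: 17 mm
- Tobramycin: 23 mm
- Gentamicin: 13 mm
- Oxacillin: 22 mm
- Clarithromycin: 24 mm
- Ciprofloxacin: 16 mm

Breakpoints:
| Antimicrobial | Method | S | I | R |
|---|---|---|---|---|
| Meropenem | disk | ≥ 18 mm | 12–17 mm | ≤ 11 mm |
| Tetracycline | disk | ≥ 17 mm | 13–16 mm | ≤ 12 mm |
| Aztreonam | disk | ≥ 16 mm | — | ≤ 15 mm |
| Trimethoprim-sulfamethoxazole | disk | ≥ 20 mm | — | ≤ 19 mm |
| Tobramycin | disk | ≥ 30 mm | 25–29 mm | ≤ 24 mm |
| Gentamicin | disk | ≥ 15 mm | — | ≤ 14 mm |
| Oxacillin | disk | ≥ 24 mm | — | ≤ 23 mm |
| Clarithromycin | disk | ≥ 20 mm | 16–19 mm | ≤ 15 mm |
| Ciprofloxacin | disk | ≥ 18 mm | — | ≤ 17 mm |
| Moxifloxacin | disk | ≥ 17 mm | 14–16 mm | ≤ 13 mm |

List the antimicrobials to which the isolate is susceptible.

meropenem, aztreonam, clarithromycin

Meropenem 24 mm: ≥ 18 mm → Susceptible
Tetracycline (11 mm) ≤ 12 mm — R
Aztreonam (16 mm) ≥ 16 mm — susceptible
Trimethoprim-sulfamethoxazole: 17 mm is ≤ 19 mm ⇒ Resistant
Tobramycin 23 mm: ≤ 24 mm — resistant
Gentamicin: 13 mm is ≤ 14 mm ⇒ R
Oxacillin 22 mm: ≤ 23 mm ⇒ R
Clarithromycin: 24 mm is ≥ 20 mm — S
Ciprofloxacin: 16 mm is ≤ 17 mm ⇒ Resistant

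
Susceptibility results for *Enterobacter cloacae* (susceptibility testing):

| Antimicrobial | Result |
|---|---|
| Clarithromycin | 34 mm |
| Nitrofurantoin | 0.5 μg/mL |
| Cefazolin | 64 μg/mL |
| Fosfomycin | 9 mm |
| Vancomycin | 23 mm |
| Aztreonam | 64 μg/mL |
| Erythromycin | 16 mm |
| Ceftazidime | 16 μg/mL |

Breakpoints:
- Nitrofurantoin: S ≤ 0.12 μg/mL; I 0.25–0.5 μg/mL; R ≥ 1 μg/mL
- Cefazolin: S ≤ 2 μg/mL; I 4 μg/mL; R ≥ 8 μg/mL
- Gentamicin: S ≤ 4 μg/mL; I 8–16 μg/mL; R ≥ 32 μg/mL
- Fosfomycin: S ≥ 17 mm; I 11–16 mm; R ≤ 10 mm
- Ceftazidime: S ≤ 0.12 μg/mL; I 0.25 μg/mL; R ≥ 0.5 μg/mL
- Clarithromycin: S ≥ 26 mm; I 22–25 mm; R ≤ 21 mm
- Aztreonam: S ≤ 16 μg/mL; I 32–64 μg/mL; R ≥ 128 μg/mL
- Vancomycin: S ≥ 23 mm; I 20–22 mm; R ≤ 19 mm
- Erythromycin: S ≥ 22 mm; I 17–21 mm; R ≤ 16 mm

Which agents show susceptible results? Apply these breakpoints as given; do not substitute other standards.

Clarithromycin 34 mm: ≥ 26 mm — susceptible
Nitrofurantoin: 0.5 μg/mL is in 0.25–0.5 μg/mL — I
Cefazolin: 64 μg/mL is ≥ 8 μg/mL ⇒ Resistant
Fosfomycin 9 mm: ≤ 10 mm — resistant
Vancomycin 23 mm: ≥ 23 mm — Susceptible
Aztreonam (64 μg/mL) in 32–64 μg/mL — I
Erythromycin: 16 mm is ≤ 16 mm → Resistant
Ceftazidime (16 μg/mL) ≥ 0.5 μg/mL → R

clarithromycin, vancomycin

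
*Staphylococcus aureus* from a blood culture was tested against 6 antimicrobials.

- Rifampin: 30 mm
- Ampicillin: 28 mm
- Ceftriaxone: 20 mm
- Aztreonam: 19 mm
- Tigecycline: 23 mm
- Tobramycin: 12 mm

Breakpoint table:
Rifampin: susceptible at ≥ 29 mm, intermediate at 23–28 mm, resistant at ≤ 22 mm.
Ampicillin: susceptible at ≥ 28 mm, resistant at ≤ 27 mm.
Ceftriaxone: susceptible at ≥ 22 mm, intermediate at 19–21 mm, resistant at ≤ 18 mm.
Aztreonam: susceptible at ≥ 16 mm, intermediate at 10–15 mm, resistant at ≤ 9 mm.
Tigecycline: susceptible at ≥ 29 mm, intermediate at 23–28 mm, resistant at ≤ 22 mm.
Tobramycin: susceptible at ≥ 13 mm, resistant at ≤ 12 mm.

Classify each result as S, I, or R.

S, S, I, S, I, R

Rifampin (30 mm) ≥ 29 mm — S
Ampicillin (28 mm) ≥ 28 mm → susceptible
Ceftriaxone (20 mm) in 19–21 mm ⇒ Intermediate
Aztreonam 19 mm: ≥ 16 mm ⇒ susceptible
Tigecycline: 23 mm is in 23–28 mm → Intermediate
Tobramycin: 12 mm is ≤ 12 mm ⇒ R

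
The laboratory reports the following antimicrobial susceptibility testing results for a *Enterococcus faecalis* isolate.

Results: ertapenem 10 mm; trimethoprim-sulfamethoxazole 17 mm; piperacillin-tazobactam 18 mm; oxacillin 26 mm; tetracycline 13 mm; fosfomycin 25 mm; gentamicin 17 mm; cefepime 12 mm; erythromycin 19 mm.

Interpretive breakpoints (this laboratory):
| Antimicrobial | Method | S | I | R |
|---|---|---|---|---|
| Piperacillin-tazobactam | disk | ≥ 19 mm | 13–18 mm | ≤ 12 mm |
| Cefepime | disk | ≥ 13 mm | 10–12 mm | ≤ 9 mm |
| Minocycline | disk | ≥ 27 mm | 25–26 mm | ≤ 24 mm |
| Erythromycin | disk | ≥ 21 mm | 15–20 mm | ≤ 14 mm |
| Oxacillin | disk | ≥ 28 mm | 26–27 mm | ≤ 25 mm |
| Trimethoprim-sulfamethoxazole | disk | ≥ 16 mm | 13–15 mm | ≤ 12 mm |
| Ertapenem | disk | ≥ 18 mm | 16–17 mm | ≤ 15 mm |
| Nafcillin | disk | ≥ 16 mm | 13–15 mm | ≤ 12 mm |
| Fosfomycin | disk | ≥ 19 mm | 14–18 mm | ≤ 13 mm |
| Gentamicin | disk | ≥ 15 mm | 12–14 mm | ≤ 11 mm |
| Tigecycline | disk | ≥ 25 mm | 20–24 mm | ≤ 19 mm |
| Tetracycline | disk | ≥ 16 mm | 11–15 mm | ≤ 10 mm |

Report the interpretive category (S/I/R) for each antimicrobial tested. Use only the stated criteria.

Ertapenem (10 mm) ≤ 15 mm — R
Trimethoprim-sulfamethoxazole: 17 mm is ≥ 16 mm ⇒ S
Piperacillin-tazobactam (18 mm) in 13–18 mm — intermediate
Oxacillin (26 mm) in 26–27 mm ⇒ intermediate
Tetracycline (13 mm) in 11–15 mm ⇒ I
Fosfomycin 25 mm: ≥ 19 mm — S
Gentamicin 17 mm: ≥ 15 mm — susceptible
Cefepime (12 mm) in 10–12 mm — I
Erythromycin (19 mm) in 15–20 mm ⇒ Intermediate

R, S, I, I, I, S, S, I, I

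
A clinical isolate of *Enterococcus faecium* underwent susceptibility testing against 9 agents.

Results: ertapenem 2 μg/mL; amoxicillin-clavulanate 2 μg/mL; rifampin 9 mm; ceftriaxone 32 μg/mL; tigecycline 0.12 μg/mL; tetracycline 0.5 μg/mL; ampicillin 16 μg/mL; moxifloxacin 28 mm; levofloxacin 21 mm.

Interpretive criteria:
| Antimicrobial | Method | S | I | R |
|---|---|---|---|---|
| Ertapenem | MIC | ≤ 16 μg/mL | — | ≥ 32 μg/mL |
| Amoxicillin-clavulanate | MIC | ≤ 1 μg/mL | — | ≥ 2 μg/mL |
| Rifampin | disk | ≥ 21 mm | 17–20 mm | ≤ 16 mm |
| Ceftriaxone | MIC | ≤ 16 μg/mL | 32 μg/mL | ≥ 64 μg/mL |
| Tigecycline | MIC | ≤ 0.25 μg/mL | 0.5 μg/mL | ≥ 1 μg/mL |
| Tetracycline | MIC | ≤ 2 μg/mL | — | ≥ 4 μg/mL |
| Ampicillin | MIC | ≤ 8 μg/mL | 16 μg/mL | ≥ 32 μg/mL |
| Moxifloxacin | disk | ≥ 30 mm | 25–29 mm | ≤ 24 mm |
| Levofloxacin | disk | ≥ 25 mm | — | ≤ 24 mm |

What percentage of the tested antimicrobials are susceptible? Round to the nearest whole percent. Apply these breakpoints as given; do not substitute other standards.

Ertapenem (2 μg/mL) ≤ 16 μg/mL → Susceptible
Amoxicillin-clavulanate (2 μg/mL) ≥ 2 μg/mL ⇒ Resistant
Rifampin (9 mm) ≤ 16 mm → resistant
Ceftriaxone (32 μg/mL) = 32 μg/mL — Intermediate
Tigecycline 0.12 μg/mL: ≤ 0.25 μg/mL ⇒ S
Tetracycline 0.5 μg/mL: ≤ 2 μg/mL — susceptible
Ampicillin (16 μg/mL) = 16 μg/mL → I
Moxifloxacin 28 mm: in 25–29 mm — intermediate
Levofloxacin 21 mm: ≤ 24 mm — resistant
Susceptible: 3/9

33%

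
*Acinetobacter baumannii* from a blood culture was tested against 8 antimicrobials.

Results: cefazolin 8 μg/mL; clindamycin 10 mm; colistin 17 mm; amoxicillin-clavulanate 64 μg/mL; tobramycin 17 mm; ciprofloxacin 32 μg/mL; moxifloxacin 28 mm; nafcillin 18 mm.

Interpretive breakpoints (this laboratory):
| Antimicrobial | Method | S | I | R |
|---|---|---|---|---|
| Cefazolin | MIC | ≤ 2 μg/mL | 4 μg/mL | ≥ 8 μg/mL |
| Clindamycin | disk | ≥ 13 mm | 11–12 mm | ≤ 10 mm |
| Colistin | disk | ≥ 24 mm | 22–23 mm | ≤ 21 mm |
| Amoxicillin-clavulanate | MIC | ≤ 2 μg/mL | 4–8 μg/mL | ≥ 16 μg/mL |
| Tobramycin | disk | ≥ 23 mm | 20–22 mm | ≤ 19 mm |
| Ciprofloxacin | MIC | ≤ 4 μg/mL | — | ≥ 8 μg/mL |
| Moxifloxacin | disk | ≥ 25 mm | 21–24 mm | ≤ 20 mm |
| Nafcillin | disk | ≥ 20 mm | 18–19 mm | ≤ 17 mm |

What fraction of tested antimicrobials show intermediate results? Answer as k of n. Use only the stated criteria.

Cefazolin 8 μg/mL: ≥ 8 μg/mL — R
Clindamycin 10 mm: ≤ 10 mm ⇒ resistant
Colistin: 17 mm is ≤ 21 mm → Resistant
Amoxicillin-clavulanate (64 μg/mL) ≥ 16 μg/mL → R
Tobramycin: 17 mm is ≤ 19 mm — resistant
Ciprofloxacin 32 μg/mL: ≥ 8 μg/mL → Resistant
Moxifloxacin: 28 mm is ≥ 25 mm ⇒ susceptible
Nafcillin: 18 mm is in 18–19 mm — I
Intermediate: 1/8

1 of 8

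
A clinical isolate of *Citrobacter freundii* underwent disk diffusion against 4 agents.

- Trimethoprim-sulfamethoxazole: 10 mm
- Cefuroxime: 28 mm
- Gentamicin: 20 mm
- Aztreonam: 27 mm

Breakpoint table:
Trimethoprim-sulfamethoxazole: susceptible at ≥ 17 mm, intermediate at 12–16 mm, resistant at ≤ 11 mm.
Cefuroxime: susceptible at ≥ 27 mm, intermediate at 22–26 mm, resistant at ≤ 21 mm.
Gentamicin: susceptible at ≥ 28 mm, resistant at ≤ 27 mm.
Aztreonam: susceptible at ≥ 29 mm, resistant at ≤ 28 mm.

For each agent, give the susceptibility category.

Trimethoprim-sulfamethoxazole (10 mm) ≤ 11 mm — R
Cefuroxime: 28 mm is ≥ 27 mm → susceptible
Gentamicin (20 mm) ≤ 27 mm → R
Aztreonam (27 mm) ≤ 28 mm — Resistant

R, S, R, R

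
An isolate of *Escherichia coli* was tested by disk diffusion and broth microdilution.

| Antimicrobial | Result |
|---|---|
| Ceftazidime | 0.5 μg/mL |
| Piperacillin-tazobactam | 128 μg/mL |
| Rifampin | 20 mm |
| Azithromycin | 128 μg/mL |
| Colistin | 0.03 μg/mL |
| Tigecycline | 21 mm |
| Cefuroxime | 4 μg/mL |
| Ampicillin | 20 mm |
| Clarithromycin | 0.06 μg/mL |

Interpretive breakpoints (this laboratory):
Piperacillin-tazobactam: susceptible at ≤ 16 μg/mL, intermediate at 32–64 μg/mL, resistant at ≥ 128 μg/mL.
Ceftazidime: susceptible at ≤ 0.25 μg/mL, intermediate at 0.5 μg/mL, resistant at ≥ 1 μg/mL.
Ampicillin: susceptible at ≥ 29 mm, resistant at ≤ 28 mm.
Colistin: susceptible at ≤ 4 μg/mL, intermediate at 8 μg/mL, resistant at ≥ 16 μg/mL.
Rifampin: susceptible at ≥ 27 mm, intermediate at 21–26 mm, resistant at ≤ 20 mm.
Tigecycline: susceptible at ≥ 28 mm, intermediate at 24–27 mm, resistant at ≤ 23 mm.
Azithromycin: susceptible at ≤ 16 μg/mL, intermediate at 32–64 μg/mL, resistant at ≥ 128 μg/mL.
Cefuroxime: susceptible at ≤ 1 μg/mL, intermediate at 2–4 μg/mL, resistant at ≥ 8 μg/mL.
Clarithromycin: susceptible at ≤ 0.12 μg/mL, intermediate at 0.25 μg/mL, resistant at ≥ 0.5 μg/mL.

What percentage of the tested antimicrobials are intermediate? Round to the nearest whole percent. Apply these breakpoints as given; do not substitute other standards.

Ceftazidime: 0.5 μg/mL is = 0.5 μg/mL → I
Piperacillin-tazobactam (128 μg/mL) ≥ 128 μg/mL → Resistant
Rifampin (20 mm) ≤ 20 mm ⇒ resistant
Azithromycin (128 μg/mL) ≥ 128 μg/mL — R
Colistin 0.03 μg/mL: ≤ 4 μg/mL — S
Tigecycline 21 mm: ≤ 23 mm ⇒ Resistant
Cefuroxime 4 μg/mL: in 2–4 μg/mL → Intermediate
Ampicillin (20 mm) ≤ 28 mm — Resistant
Clarithromycin (0.06 μg/mL) ≤ 0.12 μg/mL — susceptible
Intermediate: 2/9

22%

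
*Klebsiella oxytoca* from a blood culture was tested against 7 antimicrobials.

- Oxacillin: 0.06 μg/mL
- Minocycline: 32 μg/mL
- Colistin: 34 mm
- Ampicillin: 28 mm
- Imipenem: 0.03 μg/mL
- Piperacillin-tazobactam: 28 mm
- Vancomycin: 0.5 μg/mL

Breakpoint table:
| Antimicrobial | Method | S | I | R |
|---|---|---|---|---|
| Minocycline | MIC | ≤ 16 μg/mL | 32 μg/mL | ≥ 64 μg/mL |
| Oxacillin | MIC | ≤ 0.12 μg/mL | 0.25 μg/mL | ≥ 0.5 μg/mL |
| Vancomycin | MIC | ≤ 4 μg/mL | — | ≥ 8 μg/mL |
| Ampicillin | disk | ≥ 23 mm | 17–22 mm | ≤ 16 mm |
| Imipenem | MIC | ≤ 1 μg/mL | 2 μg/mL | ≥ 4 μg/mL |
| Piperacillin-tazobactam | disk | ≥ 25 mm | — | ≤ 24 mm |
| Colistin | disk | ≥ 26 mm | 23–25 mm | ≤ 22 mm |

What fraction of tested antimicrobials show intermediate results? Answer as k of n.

Oxacillin 0.06 μg/mL: ≤ 0.12 μg/mL → Susceptible
Minocycline (32 μg/mL) = 32 μg/mL → I
Colistin: 34 mm is ≥ 26 mm ⇒ S
Ampicillin (28 mm) ≥ 23 mm → susceptible
Imipenem 0.03 μg/mL: ≤ 1 μg/mL ⇒ S
Piperacillin-tazobactam: 28 mm is ≥ 25 mm → susceptible
Vancomycin (0.5 μg/mL) ≤ 4 μg/mL ⇒ Susceptible
Intermediate: 1/7

1 of 7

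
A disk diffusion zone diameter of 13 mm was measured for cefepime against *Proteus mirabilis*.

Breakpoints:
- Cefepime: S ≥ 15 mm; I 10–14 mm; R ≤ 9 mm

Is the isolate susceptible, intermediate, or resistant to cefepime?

I

Cefepime 13 mm: in 10–14 mm → intermediate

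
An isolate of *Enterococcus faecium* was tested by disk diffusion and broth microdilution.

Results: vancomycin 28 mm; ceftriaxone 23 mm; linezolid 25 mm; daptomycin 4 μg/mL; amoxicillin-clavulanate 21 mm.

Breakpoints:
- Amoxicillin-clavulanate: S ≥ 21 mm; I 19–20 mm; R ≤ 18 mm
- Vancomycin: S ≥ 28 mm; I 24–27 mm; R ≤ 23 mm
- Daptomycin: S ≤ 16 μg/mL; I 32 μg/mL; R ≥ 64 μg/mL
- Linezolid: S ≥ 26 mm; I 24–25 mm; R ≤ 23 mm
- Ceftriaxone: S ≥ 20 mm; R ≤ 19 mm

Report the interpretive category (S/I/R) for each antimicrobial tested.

Vancomycin (28 mm) ≥ 28 mm ⇒ S
Ceftriaxone: 23 mm is ≥ 20 mm ⇒ Susceptible
Linezolid 25 mm: in 24–25 mm → intermediate
Daptomycin 4 μg/mL: ≤ 16 μg/mL — Susceptible
Amoxicillin-clavulanate 21 mm: ≥ 21 mm ⇒ S

S, S, I, S, S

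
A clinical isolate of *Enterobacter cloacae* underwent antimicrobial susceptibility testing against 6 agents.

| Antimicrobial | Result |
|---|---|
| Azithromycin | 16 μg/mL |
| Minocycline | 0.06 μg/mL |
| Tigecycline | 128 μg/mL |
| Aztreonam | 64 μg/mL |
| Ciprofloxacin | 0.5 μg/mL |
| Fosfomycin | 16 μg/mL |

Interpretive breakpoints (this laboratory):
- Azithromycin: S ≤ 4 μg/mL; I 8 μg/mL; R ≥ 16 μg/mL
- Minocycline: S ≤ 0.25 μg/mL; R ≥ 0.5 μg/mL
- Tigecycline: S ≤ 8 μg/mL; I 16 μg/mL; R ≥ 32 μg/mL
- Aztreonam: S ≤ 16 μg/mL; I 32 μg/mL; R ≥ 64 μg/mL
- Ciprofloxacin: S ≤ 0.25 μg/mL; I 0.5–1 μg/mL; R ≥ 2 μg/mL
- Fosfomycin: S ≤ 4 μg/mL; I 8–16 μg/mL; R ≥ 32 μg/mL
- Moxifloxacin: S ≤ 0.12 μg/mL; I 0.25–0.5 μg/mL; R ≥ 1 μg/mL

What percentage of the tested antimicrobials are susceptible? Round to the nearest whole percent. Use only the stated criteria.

Azithromycin (16 μg/mL) ≥ 16 μg/mL — Resistant
Minocycline: 0.06 μg/mL is ≤ 0.25 μg/mL ⇒ Susceptible
Tigecycline 128 μg/mL: ≥ 32 μg/mL → R
Aztreonam 64 μg/mL: ≥ 64 μg/mL ⇒ Resistant
Ciprofloxacin 0.5 μg/mL: in 0.5–1 μg/mL → I
Fosfomycin: 16 μg/mL is in 8–16 μg/mL → Intermediate
Susceptible: 1/6

17%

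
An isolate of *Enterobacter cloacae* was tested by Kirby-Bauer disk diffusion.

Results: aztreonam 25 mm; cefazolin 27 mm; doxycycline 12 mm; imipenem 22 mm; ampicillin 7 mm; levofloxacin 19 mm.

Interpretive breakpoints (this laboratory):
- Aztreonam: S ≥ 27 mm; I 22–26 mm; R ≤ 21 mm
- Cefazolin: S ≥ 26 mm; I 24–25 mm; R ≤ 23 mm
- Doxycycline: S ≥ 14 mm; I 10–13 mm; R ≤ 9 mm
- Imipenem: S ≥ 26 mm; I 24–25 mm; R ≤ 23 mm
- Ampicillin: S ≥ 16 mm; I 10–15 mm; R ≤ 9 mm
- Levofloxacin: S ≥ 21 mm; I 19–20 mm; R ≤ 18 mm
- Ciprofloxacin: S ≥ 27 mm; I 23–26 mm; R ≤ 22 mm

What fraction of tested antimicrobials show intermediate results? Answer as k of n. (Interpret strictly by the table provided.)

3 of 6

Aztreonam (25 mm) in 22–26 mm — Intermediate
Cefazolin (27 mm) ≥ 26 mm ⇒ susceptible
Doxycycline: 12 mm is in 10–13 mm — I
Imipenem: 22 mm is ≤ 23 mm — R
Ampicillin (7 mm) ≤ 9 mm ⇒ resistant
Levofloxacin 19 mm: in 19–20 mm — intermediate
Intermediate: 3/6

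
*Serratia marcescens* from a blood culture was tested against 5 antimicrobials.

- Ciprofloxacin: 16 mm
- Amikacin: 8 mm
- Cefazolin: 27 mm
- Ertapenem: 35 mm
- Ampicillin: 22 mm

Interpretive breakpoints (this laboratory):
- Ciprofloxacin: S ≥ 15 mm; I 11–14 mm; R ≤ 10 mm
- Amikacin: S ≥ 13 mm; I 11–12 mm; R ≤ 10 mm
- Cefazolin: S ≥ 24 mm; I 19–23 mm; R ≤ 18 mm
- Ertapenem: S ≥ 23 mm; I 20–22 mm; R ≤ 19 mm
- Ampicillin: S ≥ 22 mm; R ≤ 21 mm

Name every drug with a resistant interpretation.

amikacin

Ciprofloxacin: 16 mm is ≥ 15 mm → susceptible
Amikacin: 8 mm is ≤ 10 mm ⇒ Resistant
Cefazolin (27 mm) ≥ 24 mm ⇒ S
Ertapenem 35 mm: ≥ 23 mm — S
Ampicillin: 22 mm is ≥ 22 mm ⇒ S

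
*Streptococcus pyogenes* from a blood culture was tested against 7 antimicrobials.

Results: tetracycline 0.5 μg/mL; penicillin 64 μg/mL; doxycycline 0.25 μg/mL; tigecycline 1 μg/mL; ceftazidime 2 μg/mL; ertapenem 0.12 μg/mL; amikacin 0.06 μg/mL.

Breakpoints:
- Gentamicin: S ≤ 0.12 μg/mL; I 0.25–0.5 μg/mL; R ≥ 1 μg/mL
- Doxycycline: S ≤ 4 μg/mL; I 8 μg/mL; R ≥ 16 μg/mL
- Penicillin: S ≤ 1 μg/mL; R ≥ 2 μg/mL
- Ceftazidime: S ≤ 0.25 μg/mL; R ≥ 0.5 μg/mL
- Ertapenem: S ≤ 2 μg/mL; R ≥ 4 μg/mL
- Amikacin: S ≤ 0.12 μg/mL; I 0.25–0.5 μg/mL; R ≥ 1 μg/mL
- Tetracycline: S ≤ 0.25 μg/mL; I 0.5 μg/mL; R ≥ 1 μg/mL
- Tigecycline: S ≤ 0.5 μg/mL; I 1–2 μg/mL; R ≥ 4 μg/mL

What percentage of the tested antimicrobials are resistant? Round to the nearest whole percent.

Tetracycline (0.5 μg/mL) = 0.5 μg/mL — I
Penicillin (64 μg/mL) ≥ 2 μg/mL → resistant
Doxycycline (0.25 μg/mL) ≤ 4 μg/mL — susceptible
Tigecycline 1 μg/mL: in 1–2 μg/mL — I
Ceftazidime 2 μg/mL: ≥ 0.5 μg/mL ⇒ R
Ertapenem: 0.12 μg/mL is ≤ 2 μg/mL → Susceptible
Amikacin: 0.06 μg/mL is ≤ 0.12 μg/mL — susceptible
Resistant: 2/7

29%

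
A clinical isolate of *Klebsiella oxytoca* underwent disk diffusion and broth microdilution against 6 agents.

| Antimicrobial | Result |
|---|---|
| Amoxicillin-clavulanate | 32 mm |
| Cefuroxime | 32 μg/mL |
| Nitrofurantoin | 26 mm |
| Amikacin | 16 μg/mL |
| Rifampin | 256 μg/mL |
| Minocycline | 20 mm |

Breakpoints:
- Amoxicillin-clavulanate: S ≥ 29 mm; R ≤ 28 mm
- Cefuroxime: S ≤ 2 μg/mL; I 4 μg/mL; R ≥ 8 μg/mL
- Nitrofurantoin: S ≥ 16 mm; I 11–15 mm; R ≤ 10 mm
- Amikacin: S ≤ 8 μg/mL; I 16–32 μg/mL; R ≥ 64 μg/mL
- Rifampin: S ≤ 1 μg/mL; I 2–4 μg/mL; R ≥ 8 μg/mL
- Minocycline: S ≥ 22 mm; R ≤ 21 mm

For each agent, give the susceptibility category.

S, R, S, I, R, R

Amoxicillin-clavulanate 32 mm: ≥ 29 mm ⇒ susceptible
Cefuroxime 32 μg/mL: ≥ 8 μg/mL ⇒ R
Nitrofurantoin (26 mm) ≥ 16 mm → susceptible
Amikacin (16 μg/mL) in 16–32 μg/mL — Intermediate
Rifampin: 256 μg/mL is ≥ 8 μg/mL ⇒ R
Minocycline 20 mm: ≤ 21 mm ⇒ Resistant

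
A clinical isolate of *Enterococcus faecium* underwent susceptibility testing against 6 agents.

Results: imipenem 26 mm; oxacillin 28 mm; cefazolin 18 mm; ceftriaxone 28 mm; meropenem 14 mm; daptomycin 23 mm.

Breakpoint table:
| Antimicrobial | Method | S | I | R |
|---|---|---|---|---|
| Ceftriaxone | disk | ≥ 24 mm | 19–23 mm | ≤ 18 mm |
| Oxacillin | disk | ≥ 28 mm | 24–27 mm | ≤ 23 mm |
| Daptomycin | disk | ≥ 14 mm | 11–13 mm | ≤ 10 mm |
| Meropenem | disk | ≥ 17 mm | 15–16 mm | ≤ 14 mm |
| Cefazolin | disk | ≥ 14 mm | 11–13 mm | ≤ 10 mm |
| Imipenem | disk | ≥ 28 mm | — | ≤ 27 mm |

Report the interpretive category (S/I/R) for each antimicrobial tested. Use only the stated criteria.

Imipenem (26 mm) ≤ 27 mm ⇒ Resistant
Oxacillin (28 mm) ≥ 28 mm → Susceptible
Cefazolin (18 mm) ≥ 14 mm — S
Ceftriaxone 28 mm: ≥ 24 mm → S
Meropenem 14 mm: ≤ 14 mm — resistant
Daptomycin 23 mm: ≥ 14 mm → S

R, S, S, S, R, S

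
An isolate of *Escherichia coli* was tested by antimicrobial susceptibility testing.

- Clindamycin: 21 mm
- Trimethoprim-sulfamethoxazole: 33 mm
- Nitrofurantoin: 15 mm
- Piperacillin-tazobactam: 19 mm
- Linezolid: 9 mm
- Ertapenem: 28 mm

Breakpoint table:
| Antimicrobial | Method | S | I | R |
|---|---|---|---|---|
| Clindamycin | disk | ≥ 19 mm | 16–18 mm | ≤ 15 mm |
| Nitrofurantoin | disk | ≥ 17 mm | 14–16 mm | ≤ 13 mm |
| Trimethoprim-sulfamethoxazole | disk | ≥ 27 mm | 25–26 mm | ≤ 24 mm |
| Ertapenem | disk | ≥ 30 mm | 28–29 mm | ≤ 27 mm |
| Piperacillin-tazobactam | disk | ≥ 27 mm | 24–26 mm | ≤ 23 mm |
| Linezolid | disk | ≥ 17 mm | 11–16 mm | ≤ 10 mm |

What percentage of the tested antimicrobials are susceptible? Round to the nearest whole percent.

Clindamycin (21 mm) ≥ 19 mm → Susceptible
Trimethoprim-sulfamethoxazole (33 mm) ≥ 27 mm ⇒ S
Nitrofurantoin (15 mm) in 14–16 mm ⇒ intermediate
Piperacillin-tazobactam: 19 mm is ≤ 23 mm ⇒ resistant
Linezolid 9 mm: ≤ 10 mm → R
Ertapenem: 28 mm is in 28–29 mm — intermediate
Susceptible: 2/6

33%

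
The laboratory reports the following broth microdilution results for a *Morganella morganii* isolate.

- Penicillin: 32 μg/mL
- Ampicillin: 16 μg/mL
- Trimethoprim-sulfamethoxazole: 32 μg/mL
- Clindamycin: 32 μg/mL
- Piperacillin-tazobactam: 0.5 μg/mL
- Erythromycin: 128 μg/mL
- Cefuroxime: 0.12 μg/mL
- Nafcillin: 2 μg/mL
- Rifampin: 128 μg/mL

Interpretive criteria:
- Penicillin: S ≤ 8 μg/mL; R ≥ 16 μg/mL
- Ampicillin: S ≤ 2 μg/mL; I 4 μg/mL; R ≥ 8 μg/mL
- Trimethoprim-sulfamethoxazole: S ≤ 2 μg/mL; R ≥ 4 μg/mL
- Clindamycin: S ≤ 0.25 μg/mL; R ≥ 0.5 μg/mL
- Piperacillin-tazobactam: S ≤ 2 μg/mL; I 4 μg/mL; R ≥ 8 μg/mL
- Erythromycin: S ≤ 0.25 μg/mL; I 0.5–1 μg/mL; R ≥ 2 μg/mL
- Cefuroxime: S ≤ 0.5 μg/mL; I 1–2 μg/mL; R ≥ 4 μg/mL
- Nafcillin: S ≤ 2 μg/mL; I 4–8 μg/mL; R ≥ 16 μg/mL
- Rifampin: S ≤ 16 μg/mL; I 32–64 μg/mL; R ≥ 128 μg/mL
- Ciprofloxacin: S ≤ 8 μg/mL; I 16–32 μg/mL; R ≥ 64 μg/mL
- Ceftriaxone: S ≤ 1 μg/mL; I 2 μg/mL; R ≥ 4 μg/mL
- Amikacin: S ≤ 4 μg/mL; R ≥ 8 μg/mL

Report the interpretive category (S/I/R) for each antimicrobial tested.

Penicillin: 32 μg/mL is ≥ 16 μg/mL → Resistant
Ampicillin: 16 μg/mL is ≥ 8 μg/mL → Resistant
Trimethoprim-sulfamethoxazole: 32 μg/mL is ≥ 4 μg/mL — Resistant
Clindamycin (32 μg/mL) ≥ 0.5 μg/mL ⇒ Resistant
Piperacillin-tazobactam (0.5 μg/mL) ≤ 2 μg/mL — S
Erythromycin: 128 μg/mL is ≥ 2 μg/mL ⇒ Resistant
Cefuroxime: 0.12 μg/mL is ≤ 0.5 μg/mL — susceptible
Nafcillin (2 μg/mL) ≤ 2 μg/mL — S
Rifampin 128 μg/mL: ≥ 128 μg/mL — Resistant

R, R, R, R, S, R, S, S, R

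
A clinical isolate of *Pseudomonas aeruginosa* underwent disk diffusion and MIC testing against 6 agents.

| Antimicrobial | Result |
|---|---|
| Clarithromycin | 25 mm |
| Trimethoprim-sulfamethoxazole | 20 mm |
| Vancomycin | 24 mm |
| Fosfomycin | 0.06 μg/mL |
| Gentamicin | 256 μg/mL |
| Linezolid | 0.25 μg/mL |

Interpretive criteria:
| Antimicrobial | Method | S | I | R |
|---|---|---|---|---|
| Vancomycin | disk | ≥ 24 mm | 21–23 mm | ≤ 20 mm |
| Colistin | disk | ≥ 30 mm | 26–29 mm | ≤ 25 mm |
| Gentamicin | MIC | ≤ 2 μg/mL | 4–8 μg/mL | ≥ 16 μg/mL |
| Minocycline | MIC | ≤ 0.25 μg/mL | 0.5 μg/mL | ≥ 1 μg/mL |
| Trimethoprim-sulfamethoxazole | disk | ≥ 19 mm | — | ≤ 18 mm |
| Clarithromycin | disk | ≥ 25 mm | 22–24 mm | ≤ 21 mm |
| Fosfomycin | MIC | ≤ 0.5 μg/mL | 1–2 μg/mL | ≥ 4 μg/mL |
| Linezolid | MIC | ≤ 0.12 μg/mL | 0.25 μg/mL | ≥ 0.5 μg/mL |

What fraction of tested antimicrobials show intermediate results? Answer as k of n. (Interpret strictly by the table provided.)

1 of 6

Clarithromycin 25 mm: ≥ 25 mm ⇒ S
Trimethoprim-sulfamethoxazole (20 mm) ≥ 19 mm → susceptible
Vancomycin: 24 mm is ≥ 24 mm → Susceptible
Fosfomycin (0.06 μg/mL) ≤ 0.5 μg/mL → S
Gentamicin: 256 μg/mL is ≥ 16 μg/mL ⇒ R
Linezolid 0.25 μg/mL: = 0.25 μg/mL ⇒ intermediate
Intermediate: 1/6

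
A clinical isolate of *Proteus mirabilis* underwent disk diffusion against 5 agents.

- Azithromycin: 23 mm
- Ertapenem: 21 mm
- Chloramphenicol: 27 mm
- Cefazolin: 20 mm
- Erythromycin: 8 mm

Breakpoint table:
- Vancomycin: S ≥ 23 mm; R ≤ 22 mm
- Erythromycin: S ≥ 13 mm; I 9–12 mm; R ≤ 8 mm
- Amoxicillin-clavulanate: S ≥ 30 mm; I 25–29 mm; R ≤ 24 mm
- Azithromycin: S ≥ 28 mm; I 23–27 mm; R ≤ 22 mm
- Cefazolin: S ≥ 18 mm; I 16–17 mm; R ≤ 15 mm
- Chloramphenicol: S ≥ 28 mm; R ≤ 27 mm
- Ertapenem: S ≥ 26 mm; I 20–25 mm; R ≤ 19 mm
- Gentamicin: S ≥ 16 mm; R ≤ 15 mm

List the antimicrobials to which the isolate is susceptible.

Azithromycin (23 mm) in 23–27 mm — intermediate
Ertapenem: 21 mm is in 20–25 mm → I
Chloramphenicol (27 mm) ≤ 27 mm → resistant
Cefazolin (20 mm) ≥ 18 mm → Susceptible
Erythromycin 8 mm: ≤ 8 mm — R

cefazolin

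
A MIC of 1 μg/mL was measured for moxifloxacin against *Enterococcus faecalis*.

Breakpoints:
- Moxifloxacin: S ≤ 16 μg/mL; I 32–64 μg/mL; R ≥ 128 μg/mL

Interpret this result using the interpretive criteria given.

Susceptible

Moxifloxacin (1 μg/mL) ≤ 16 μg/mL → S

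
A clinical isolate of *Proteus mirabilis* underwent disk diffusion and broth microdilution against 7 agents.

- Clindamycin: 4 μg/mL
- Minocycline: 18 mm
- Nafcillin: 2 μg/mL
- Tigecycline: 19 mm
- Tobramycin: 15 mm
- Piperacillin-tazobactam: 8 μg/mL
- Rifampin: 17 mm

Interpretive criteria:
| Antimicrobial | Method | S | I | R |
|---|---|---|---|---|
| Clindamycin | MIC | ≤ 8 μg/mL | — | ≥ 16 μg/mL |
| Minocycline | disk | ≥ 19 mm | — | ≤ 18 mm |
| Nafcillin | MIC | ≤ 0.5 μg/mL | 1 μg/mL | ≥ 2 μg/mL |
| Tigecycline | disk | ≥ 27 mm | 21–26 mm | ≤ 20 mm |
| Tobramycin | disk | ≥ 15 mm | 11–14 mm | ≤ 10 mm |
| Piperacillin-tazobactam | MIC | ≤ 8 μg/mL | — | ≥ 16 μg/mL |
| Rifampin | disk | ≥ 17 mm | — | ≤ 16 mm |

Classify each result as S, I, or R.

S, R, R, R, S, S, S

Clindamycin 4 μg/mL: ≤ 8 μg/mL → Susceptible
Minocycline: 18 mm is ≤ 18 mm ⇒ resistant
Nafcillin (2 μg/mL) ≥ 2 μg/mL → resistant
Tigecycline 19 mm: ≤ 20 mm ⇒ resistant
Tobramycin (15 mm) ≥ 15 mm → S
Piperacillin-tazobactam: 8 μg/mL is ≤ 8 μg/mL — Susceptible
Rifampin: 17 mm is ≥ 17 mm ⇒ S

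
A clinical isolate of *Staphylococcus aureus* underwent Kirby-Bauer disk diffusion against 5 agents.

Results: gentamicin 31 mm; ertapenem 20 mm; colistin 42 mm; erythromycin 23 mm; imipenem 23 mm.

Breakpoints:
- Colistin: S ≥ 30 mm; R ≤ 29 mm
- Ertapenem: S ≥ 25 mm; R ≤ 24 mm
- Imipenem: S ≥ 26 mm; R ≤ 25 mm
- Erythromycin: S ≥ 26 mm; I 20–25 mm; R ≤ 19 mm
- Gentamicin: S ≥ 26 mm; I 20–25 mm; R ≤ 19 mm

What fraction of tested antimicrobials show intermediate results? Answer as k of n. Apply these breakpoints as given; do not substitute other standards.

1 of 5

Gentamicin: 31 mm is ≥ 26 mm — S
Ertapenem 20 mm: ≤ 24 mm ⇒ resistant
Colistin 42 mm: ≥ 30 mm → Susceptible
Erythromycin 23 mm: in 20–25 mm ⇒ intermediate
Imipenem (23 mm) ≤ 25 mm — Resistant
Intermediate: 1/5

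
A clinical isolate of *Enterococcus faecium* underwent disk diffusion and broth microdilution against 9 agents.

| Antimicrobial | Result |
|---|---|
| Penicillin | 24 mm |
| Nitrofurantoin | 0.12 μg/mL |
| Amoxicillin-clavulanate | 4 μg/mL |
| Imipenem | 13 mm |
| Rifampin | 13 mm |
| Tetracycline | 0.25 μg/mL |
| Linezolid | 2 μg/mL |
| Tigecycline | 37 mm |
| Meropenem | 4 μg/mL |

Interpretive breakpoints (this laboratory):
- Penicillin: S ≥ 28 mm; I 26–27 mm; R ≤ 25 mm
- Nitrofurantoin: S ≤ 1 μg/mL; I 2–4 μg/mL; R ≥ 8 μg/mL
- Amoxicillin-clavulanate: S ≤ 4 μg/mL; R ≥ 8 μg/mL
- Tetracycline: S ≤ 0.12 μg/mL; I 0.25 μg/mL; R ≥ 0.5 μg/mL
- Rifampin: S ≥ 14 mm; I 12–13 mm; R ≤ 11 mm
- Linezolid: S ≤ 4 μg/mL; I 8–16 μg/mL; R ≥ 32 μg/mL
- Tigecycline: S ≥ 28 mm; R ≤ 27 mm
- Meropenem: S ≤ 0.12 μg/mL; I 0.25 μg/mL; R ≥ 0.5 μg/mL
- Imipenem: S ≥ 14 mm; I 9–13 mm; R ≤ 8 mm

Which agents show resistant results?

penicillin, meropenem

Penicillin: 24 mm is ≤ 25 mm — Resistant
Nitrofurantoin 0.12 μg/mL: ≤ 1 μg/mL ⇒ susceptible
Amoxicillin-clavulanate (4 μg/mL) ≤ 4 μg/mL → susceptible
Imipenem (13 mm) in 9–13 mm ⇒ Intermediate
Rifampin 13 mm: in 12–13 mm → I
Tetracycline: 0.25 μg/mL is = 0.25 μg/mL ⇒ intermediate
Linezolid 2 μg/mL: ≤ 4 μg/mL → Susceptible
Tigecycline 37 mm: ≥ 28 mm → susceptible
Meropenem 4 μg/mL: ≥ 0.5 μg/mL — Resistant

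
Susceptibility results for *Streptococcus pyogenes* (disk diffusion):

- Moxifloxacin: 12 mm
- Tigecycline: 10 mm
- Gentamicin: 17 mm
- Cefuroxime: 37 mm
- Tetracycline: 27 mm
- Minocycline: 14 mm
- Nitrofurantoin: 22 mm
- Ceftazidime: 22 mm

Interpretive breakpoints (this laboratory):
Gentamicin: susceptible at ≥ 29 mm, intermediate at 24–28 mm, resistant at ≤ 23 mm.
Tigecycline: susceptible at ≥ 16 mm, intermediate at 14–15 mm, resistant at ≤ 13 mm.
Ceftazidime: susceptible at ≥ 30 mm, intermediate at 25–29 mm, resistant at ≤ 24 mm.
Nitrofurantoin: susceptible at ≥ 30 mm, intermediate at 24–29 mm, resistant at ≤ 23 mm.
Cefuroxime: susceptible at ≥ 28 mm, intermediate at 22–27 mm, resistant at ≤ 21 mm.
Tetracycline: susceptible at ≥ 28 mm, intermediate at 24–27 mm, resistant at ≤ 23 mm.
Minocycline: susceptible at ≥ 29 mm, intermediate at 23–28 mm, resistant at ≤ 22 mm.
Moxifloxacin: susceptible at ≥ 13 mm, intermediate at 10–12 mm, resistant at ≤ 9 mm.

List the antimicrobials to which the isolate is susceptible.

cefuroxime

Moxifloxacin 12 mm: in 10–12 mm — I
Tigecycline: 10 mm is ≤ 13 mm ⇒ resistant
Gentamicin: 17 mm is ≤ 23 mm → Resistant
Cefuroxime 37 mm: ≥ 28 mm → Susceptible
Tetracycline: 27 mm is in 24–27 mm → intermediate
Minocycline: 14 mm is ≤ 22 mm ⇒ R
Nitrofurantoin (22 mm) ≤ 23 mm → R
Ceftazidime: 22 mm is ≤ 24 mm → Resistant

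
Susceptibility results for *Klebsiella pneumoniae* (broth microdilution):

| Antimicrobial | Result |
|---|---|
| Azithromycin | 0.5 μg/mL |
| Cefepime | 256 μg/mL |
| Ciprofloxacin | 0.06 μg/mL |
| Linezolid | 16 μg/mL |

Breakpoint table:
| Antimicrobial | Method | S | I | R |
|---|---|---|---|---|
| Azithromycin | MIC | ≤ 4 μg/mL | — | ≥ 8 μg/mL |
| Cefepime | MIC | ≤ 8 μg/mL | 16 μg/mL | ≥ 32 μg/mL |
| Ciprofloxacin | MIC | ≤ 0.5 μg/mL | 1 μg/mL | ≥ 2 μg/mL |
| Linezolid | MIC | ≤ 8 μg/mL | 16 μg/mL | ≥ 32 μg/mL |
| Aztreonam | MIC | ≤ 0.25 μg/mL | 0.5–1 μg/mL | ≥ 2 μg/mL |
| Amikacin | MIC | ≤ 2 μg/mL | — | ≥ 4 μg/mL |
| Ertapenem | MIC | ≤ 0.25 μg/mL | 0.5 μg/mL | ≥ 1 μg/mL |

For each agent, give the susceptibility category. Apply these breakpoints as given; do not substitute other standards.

Azithromycin 0.5 μg/mL: ≤ 4 μg/mL — Susceptible
Cefepime: 256 μg/mL is ≥ 32 μg/mL — Resistant
Ciprofloxacin 0.06 μg/mL: ≤ 0.5 μg/mL → Susceptible
Linezolid 16 μg/mL: = 16 μg/mL → intermediate

S, R, S, I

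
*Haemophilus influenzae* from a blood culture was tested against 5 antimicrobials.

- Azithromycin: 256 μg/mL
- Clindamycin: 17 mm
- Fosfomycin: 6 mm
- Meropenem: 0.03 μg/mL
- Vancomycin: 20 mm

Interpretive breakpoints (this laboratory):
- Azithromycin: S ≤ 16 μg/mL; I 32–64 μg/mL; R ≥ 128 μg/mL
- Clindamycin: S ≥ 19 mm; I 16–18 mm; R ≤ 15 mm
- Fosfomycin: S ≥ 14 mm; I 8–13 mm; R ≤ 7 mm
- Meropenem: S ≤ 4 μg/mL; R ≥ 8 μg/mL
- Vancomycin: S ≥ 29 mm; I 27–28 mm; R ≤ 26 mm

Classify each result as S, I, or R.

Azithromycin 256 μg/mL: ≥ 128 μg/mL ⇒ resistant
Clindamycin: 17 mm is in 16–18 mm — Intermediate
Fosfomycin 6 mm: ≤ 7 mm — Resistant
Meropenem 0.03 μg/mL: ≤ 4 μg/mL — Susceptible
Vancomycin (20 mm) ≤ 26 mm ⇒ resistant

R, I, R, S, R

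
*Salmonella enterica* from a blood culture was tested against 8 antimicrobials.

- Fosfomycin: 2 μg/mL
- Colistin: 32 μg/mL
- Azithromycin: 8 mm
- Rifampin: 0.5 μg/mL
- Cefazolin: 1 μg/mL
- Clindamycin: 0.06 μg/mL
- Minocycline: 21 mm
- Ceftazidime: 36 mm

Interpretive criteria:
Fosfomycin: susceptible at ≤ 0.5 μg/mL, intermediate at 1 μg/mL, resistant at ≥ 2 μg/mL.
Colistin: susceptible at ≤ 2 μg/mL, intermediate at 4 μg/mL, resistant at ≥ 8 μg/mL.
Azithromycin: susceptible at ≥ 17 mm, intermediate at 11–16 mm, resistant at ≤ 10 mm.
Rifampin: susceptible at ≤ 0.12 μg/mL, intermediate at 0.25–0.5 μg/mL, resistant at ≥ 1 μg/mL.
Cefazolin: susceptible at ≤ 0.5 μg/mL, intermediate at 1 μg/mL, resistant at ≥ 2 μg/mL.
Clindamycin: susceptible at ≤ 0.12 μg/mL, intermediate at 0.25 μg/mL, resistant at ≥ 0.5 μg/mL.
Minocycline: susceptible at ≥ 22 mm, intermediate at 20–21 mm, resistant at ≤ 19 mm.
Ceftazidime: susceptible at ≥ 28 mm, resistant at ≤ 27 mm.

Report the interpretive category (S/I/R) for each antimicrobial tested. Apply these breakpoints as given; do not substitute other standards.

Fosfomycin: 2 μg/mL is ≥ 2 μg/mL ⇒ resistant
Colistin (32 μg/mL) ≥ 8 μg/mL → R
Azithromycin 8 mm: ≤ 10 mm ⇒ R
Rifampin 0.5 μg/mL: in 0.25–0.5 μg/mL ⇒ Intermediate
Cefazolin 1 μg/mL: = 1 μg/mL — intermediate
Clindamycin: 0.06 μg/mL is ≤ 0.12 μg/mL — susceptible
Minocycline: 21 mm is in 20–21 mm → Intermediate
Ceftazidime (36 mm) ≥ 28 mm — susceptible

R, R, R, I, I, S, I, S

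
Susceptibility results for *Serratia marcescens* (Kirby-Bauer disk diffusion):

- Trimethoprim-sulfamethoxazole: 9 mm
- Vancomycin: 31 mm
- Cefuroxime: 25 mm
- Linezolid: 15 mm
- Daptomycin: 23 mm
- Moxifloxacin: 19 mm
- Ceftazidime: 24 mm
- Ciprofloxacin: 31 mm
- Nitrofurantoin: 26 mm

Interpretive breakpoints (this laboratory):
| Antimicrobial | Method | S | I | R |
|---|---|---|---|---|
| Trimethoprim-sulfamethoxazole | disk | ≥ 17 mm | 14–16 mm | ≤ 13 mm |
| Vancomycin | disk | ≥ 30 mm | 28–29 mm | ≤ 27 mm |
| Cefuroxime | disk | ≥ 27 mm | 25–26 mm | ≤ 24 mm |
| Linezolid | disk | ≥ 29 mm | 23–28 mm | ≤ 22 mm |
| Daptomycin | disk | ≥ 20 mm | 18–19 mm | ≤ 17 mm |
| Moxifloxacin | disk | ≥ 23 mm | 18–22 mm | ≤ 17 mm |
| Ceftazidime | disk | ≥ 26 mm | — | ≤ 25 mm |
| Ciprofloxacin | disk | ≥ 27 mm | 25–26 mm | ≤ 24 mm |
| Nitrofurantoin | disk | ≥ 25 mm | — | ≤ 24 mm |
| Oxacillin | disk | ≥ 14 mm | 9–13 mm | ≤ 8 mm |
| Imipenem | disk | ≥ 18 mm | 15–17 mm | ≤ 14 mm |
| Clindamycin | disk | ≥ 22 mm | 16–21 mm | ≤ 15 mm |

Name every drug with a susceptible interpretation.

Trimethoprim-sulfamethoxazole 9 mm: ≤ 13 mm → resistant
Vancomycin 31 mm: ≥ 30 mm ⇒ Susceptible
Cefuroxime (25 mm) in 25–26 mm ⇒ intermediate
Linezolid: 15 mm is ≤ 22 mm — Resistant
Daptomycin 23 mm: ≥ 20 mm ⇒ S
Moxifloxacin: 19 mm is in 18–22 mm — I
Ceftazidime 24 mm: ≤ 25 mm — R
Ciprofloxacin (31 mm) ≥ 27 mm → Susceptible
Nitrofurantoin: 26 mm is ≥ 25 mm ⇒ S

vancomycin, daptomycin, ciprofloxacin, nitrofurantoin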